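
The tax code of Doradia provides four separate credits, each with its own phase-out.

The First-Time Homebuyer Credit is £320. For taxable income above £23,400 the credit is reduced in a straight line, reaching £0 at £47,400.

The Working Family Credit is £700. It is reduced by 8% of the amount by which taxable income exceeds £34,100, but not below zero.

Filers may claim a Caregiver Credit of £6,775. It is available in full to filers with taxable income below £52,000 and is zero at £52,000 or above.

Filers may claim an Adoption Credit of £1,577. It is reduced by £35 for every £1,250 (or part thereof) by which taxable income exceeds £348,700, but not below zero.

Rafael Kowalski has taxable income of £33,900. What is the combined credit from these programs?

First-Time Homebuyer Credit: £33,900 is £10,500 into a £24,000 phase-out range, leaving 13,500/24,000 of the credit: £320 × 13,500/24,000 = £180.
Working Family Credit: £33,900 is at or below the £34,100 threshold, so the full £700 applies.
Caregiver Credit: £33,900 is below the £52,000 cutoff, so the full £6,775 applies.
Adoption Credit: £33,900 is at or below the £348,700 threshold, so the full £1,577 applies.
Total: £180 + £700 + £6,775 + £1,577 = £9,232.

£9,232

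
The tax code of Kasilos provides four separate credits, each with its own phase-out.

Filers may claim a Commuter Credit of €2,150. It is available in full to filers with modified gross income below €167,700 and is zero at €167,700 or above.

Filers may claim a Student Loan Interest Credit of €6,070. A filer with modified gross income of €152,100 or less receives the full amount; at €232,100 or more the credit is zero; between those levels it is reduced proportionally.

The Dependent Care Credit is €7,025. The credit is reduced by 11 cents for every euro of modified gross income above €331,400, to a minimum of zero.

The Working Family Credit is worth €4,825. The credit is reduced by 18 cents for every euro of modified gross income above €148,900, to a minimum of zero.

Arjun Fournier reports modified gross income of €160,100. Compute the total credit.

€17,447

Commuter Credit: €160,100 is below the €167,700 cutoff, so the full €2,150 applies.
Student Loan Interest Credit: €160,100 is €8,000 into a €80,000 phase-out range, leaving 72,000/80,000 of the credit: €6,070 × 72,000/80,000 = €5,463.
Dependent Care Credit: €160,100 is at or below the €331,400 threshold, so the full €7,025 applies.
Working Family Credit: 18% of the €11,200 excess over €148,900 is €2,016; credit = €4,825 − €2,016 = €2,809.
Total: €2,150 + €5,463 + €7,025 + €2,809 = €17,447.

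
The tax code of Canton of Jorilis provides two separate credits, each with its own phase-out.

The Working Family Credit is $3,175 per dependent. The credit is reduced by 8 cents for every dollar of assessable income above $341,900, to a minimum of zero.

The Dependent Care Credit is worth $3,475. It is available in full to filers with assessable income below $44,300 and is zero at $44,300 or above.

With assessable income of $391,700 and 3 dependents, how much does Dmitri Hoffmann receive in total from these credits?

$5,541

Working Family Credit: base = 3 × $3,175 = $9,525. 8% of the $49,800 excess over $341,900 is $3,984; credit = $9,525 − $3,984 = $5,541.
Dependent Care Credit: $391,700 meets or exceeds the $44,300 cutoff, so the credit is $0.
Total: $5,541 + $0 = $5,541.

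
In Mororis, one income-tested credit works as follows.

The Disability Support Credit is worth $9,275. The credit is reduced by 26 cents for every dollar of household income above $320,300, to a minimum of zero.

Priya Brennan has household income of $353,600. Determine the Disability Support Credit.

$617

Disability Support Credit: 26% of the $33,300 excess over $320,300 is $8,658; credit = $9,275 − $8,658 = $617.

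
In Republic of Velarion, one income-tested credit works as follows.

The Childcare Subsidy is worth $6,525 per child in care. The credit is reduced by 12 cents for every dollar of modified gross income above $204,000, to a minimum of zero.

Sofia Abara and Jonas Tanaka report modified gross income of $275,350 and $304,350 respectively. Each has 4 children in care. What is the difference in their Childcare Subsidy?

$3,480

Sofia ($275,350): Childcare Subsidy: base = 4 × $6,525 = $26,100. 12% of the $71,350 excess over $204,000 is $8,562; credit = $26,100 − $8,562 = $17,538.
Jonas ($304,350): Childcare Subsidy: base = 4 × $6,525 = $26,100. 12% of the $100,350 excess over $204,000 is $12,042; credit = $26,100 − $12,042 = $14,058.
Difference: |$17,538 − $14,058| = $3,480.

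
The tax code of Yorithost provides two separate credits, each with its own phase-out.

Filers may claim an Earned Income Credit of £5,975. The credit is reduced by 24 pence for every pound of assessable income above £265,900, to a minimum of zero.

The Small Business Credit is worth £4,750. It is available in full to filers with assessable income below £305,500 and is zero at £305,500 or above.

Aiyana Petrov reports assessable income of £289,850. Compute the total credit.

Earned Income Credit: 24% of the £23,950 excess over £265,900 is £5,748; credit = £5,975 − £5,748 = £227.
Small Business Credit: £289,850 is below the £305,500 cutoff, so the full £4,750 applies.
Total: £227 + £4,750 = £4,977.

£4,977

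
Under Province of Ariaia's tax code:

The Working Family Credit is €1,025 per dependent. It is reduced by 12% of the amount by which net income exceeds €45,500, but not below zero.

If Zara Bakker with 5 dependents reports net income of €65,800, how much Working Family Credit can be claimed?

€2,689

Working Family Credit: base = 5 × €1,025 = €5,125. 12% of the €20,300 excess over €45,500 is €2,436; credit = €5,125 − €2,436 = €2,689.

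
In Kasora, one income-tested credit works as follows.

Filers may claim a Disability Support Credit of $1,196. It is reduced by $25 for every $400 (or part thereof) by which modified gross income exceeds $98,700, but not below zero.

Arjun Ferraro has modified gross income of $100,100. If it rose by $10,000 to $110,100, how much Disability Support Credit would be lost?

$625

At $100,100 — income exceeds $98,700 by $1,400, which is 4 full-or-partial $400 increments; reduction = 4 × $25 = $100, leaving $1,096.
At $110,100 — income exceeds $98,700 by $11,400, which is 29 full-or-partial $400 increments; reduction = 29 × $25 = $725, leaving $471.
Lost: $1,096 − $471 = $625.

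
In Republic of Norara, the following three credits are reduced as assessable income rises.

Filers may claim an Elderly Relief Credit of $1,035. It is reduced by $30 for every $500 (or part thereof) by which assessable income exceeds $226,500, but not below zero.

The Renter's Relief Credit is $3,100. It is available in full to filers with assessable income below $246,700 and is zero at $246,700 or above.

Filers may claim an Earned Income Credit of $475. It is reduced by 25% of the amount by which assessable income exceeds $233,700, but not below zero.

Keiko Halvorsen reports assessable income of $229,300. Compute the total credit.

Elderly Relief Credit: income exceeds $226,500 by $2,800, which is 6 full-or-partial $500 increments; reduction = 6 × $30 = $180, leaving $855.
Renter's Relief Credit: $229,300 is below the $246,700 cutoff, so the full $3,100 applies.
Earned Income Credit: $229,300 is at or below the $233,700 threshold, so the full $475 applies.
Total: $855 + $3,100 + $475 = $4,430.

$4,430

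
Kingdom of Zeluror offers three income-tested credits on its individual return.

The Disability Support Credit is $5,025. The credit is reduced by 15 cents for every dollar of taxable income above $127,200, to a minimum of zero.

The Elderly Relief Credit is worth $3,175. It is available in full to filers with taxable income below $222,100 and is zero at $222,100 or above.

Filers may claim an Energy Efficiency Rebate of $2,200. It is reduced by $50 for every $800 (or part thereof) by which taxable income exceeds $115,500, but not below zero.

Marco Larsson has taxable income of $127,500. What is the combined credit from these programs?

Disability Support Credit: 15% of the $300 excess over $127,200 is $45; credit = $5,025 − $45 = $4,980.
Elderly Relief Credit: $127,500 is below the $222,100 cutoff, so the full $3,175 applies.
Energy Efficiency Rebate: income exceeds $115,500 by $12,000, which is 15 full-or-partial $800 increments; reduction = 15 × $50 = $750, leaving $1,450.
Total: $4,980 + $3,175 + $1,450 = $9,605.

$9,605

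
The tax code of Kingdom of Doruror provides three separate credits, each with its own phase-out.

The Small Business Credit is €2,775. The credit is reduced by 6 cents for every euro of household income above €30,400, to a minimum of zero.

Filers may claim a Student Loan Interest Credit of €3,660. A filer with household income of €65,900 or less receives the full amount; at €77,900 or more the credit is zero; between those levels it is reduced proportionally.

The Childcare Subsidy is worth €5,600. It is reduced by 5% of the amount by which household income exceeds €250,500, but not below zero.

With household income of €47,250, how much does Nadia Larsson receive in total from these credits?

Small Business Credit: 6% of the €16,850 excess over €30,400 is €1,011; credit = €2,775 − €1,011 = €1,764.
Student Loan Interest Credit: €47,250 is at or below the €65,900 threshold, so the full €3,660 applies.
Childcare Subsidy: €47,250 is at or below the €250,500 threshold, so the full €5,600 applies.
Total: €1,764 + €3,660 + €5,600 = €11,024.

€11,024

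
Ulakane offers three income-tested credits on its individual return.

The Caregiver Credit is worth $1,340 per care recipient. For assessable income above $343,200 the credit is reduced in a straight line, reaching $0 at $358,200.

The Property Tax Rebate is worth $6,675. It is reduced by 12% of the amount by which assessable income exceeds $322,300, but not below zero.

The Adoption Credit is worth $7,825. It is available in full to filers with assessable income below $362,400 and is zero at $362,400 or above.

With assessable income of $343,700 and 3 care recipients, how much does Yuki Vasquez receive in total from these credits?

Caregiver Credit: base = 3 × $1,340 = $4,020. $343,700 is $500 into a $15,000 phase-out range, leaving 14,500/15,000 of the credit: $4,020 × 14,500/15,000 = $3,886.
Property Tax Rebate: 12% of the $21,400 excess over $322,300 is $2,568; credit = $6,675 − $2,568 = $4,107.
Adoption Credit: $343,700 is below the $362,400 cutoff, so the full $7,825 applies.
Total: $3,886 + $4,107 + $7,825 = $15,818.

$15,818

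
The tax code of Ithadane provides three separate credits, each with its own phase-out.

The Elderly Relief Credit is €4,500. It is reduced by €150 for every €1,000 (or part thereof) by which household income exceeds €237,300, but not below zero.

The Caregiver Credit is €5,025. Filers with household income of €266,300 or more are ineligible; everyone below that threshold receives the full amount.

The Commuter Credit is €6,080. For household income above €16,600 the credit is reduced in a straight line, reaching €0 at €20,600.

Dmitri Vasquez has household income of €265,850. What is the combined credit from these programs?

€5,175

Elderly Relief Credit: income exceeds €237,300 by €28,550, which is 29 full-or-partial €1,000 increments; reduction = 29 × €150 = €4,350, leaving €150.
Caregiver Credit: €265,850 is below the €266,300 cutoff, so the full €5,025 applies.
Commuter Credit: €265,850 is at or above €20,600, so the credit is €0.
Total: €150 + €5,025 + €0 = €5,175.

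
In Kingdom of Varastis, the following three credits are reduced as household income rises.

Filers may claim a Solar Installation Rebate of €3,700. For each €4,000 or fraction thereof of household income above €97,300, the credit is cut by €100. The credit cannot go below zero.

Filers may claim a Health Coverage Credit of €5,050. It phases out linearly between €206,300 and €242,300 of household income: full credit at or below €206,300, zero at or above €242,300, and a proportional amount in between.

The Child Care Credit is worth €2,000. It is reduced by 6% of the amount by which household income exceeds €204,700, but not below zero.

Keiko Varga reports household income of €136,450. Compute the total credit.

€9,750

Solar Installation Rebate: income exceeds €97,300 by €39,150, which is 10 full-or-partial €4,000 increments; reduction = 10 × €100 = €1,000, leaving €2,700.
Health Coverage Credit: €136,450 is at or below the €206,300 threshold, so the full €5,050 applies.
Child Care Credit: €136,450 is at or below the €204,700 threshold, so the full €2,000 applies.
Total: €2,700 + €5,050 + €2,000 = €9,750.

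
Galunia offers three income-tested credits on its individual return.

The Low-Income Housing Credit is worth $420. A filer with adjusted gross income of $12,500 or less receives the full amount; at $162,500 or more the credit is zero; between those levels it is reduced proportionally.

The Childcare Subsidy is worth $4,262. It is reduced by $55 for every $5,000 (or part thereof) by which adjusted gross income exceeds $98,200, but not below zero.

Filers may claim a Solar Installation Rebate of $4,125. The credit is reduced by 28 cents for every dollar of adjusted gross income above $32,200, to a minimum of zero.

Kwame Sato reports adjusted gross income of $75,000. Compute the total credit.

Low-Income Housing Credit: $75,000 is $62,500 into a $150,000 phase-out range, leaving 87,500/150,000 of the credit: $420 × 87,500/150,000 = $245.
Childcare Subsidy: $75,000 is at or below the $98,200 threshold, so the full $4,262 applies.
Solar Installation Rebate: 28% of the $42,800 excess over $32,200 is $11,984 ≥ base, so the credit is $0.
Total: $245 + $4,262 + $0 = $4,507.

$4,507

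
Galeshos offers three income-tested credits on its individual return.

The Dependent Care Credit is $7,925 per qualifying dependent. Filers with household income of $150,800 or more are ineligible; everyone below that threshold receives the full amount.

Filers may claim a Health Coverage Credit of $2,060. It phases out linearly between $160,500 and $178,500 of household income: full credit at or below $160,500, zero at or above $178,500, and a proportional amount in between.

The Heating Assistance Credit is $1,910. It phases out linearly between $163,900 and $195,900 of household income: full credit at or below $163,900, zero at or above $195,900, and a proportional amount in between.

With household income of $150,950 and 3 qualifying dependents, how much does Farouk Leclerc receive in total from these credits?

Dependent Care Credit: base = 3 × $7,925 = $23,775. $150,950 meets or exceeds the $150,800 cutoff, so the credit is $0.
Health Coverage Credit: $150,950 is at or below the $160,500 threshold, so the full $2,060 applies.
Heating Assistance Credit: $150,950 is at or below the $163,900 threshold, so the full $1,910 applies.
Total: $0 + $2,060 + $1,910 = $3,970.

$3,970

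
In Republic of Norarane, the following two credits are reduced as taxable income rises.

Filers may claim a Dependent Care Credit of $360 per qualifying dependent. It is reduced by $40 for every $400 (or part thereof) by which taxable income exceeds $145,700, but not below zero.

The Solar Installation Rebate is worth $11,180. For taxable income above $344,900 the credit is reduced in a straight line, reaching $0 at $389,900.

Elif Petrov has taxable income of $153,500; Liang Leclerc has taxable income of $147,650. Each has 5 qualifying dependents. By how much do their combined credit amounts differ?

Elif ($153,500): Dependent Care Credit: base = 5 × $360 = $1,800. income exceeds $145,700 by $7,800, which is 20 full-or-partial $400 increments; reduction = 20 × $40 = $800, leaving $1,000. Solar Installation Rebate: $153,500 is at or below the $344,900 threshold, so the full $11,180 applies. total $1,000 + $11,180 = $12,180
Liang ($147,650): Dependent Care Credit: base = 5 × $360 = $1,800. income exceeds $145,700 by $1,950, which is 5 full-or-partial $400 increments; reduction = 5 × $40 = $200, leaving $1,600. Solar Installation Rebate: $147,650 is at or below the $344,900 threshold, so the full $11,180 applies. total $1,600 + $11,180 = $12,780
Difference: |$12,180 − $12,780| = $600.

$600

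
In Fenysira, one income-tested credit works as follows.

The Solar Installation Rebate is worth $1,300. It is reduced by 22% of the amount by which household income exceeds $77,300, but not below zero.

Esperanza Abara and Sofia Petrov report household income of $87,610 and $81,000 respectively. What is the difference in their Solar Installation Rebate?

$486

Esperanza ($87,610): Solar Installation Rebate: 22% of the $10,310 excess over $77,300 is $2,268.20 ≥ base, so the credit is $0.
Sofia ($81,000): Solar Installation Rebate: 22% of the $3,700 excess over $77,300 is $814; credit = $1,300 − $814 = $486.
Difference: |$0 − $486| = $486.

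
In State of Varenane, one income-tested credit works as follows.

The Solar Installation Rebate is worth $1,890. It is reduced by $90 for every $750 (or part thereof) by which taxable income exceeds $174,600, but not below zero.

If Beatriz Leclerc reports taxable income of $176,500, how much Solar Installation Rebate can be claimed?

Solar Installation Rebate: income exceeds $174,600 by $1,900, which is 3 full-or-partial $750 increments; reduction = 3 × $90 = $270, leaving $1,620.

$1,620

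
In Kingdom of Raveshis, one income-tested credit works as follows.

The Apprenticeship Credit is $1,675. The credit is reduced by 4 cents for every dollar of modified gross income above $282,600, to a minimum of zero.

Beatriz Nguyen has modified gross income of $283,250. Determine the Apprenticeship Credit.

Apprenticeship Credit: 4% of the $650 excess over $282,600 is $26; credit = $1,675 − $26 = $1,649.

$1,649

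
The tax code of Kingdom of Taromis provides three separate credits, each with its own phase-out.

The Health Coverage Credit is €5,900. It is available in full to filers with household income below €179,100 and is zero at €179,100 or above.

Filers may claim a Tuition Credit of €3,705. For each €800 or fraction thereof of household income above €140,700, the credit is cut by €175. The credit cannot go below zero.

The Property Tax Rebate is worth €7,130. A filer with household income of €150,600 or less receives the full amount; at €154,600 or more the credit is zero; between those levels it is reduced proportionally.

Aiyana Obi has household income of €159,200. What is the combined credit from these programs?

Health Coverage Credit: €159,200 is below the €179,100 cutoff, so the full €5,900 applies.
Tuition Credit: income exceeds €140,700 by €18,500 → 24 increments × €175 = €4,200 ≥ base, so the credit is €0.
Property Tax Rebate: €159,200 is at or above €154,600, so the credit is €0.
Total: €5,900 + €0 + €0 = €5,900.

€5,900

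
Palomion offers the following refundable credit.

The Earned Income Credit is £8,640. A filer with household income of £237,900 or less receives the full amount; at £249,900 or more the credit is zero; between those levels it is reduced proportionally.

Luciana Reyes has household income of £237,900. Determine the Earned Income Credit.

Earned Income Credit: £237,900 is at or below the £237,900 threshold, so the full £8,640 applies.

£8,640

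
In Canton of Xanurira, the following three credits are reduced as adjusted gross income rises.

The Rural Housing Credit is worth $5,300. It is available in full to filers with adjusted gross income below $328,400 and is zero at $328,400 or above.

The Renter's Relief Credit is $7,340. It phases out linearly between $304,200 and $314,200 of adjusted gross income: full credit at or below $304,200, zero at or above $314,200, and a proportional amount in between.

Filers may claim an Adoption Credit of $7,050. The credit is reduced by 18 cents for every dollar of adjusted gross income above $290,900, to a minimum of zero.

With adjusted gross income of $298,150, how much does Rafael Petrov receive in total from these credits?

$18,385

Rural Housing Credit: $298,150 is below the $328,400 cutoff, so the full $5,300 applies.
Renter's Relief Credit: $298,150 is at or below the $304,200 threshold, so the full $7,340 applies.
Adoption Credit: 18% of the $7,250 excess over $290,900 is $1,305; credit = $7,050 − $1,305 = $5,745.
Total: $5,300 + $7,340 + $5,745 = $18,385.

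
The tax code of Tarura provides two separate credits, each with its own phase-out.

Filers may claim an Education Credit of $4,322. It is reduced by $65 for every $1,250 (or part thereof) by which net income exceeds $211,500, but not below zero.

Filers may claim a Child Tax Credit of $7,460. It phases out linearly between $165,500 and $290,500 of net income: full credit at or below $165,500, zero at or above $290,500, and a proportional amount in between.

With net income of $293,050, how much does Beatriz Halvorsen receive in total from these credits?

Education Credit: income exceeds $211,500 by $81,550, which is 66 full-or-partial $1,250 increments; reduction = 66 × $65 = $4,290, leaving $32.
Child Tax Credit: $293,050 is at or above $290,500, so the credit is $0.
Total: $32 + $0 = $32.

$32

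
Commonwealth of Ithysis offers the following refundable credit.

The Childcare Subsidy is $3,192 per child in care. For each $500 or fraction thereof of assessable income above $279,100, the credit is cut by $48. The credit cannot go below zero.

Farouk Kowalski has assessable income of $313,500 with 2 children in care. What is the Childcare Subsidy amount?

$3,072

Childcare Subsidy: base = 2 × $3,192 = $6,384. income exceeds $279,100 by $34,400, which is 69 full-or-partial $500 increments; reduction = 69 × $48 = $3,312, leaving $3,072.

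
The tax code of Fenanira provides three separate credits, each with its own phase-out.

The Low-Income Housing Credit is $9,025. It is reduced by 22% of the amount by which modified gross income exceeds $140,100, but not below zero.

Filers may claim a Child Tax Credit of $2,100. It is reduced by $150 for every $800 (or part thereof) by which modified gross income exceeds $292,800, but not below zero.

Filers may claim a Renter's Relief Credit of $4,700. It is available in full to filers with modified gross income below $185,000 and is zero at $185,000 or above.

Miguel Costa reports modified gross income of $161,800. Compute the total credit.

$11,051

Low-Income Housing Credit: 22% of the $21,700 excess over $140,100 is $4,774; credit = $9,025 − $4,774 = $4,251.
Child Tax Credit: $161,800 is at or below the $292,800 threshold, so the full $2,100 applies.
Renter's Relief Credit: $161,800 is below the $185,000 cutoff, so the full $4,700 applies.
Total: $4,251 + $2,100 + $4,700 = $11,051.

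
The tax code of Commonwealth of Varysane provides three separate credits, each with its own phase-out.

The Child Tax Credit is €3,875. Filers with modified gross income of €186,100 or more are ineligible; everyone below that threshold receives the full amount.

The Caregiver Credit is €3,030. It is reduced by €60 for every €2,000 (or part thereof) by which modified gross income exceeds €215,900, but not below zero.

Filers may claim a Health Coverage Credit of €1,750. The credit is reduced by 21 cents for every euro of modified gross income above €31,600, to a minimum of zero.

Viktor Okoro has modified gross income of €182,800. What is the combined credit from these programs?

Child Tax Credit: €182,800 is below the €186,100 cutoff, so the full €3,875 applies.
Caregiver Credit: €182,800 is at or below the €215,900 threshold, so the full €3,030 applies.
Health Coverage Credit: 21% of the €151,200 excess over €31,600 is €31,752 ≥ base, so the credit is €0.
Total: €3,875 + €3,030 + €0 = €6,905.

€6,905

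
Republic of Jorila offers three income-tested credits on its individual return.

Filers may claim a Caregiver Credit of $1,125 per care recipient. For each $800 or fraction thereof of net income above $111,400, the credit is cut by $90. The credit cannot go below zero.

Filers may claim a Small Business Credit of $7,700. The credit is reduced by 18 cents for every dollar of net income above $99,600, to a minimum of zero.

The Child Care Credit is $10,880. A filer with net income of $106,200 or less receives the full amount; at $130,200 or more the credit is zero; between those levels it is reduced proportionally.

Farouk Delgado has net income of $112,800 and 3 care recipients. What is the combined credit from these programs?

Caregiver Credit: base = 3 × $1,125 = $3,375. income exceeds $111,400 by $1,400, which is 2 full-or-partial $800 increments; reduction = 2 × $90 = $180, leaving $3,195.
Small Business Credit: 18% of the $13,200 excess over $99,600 is $2,376; credit = $7,700 − $2,376 = $5,324.
Child Care Credit: $112,800 is $6,600 into a $24,000 phase-out range, leaving 17,400/24,000 of the credit: $10,880 × 17,400/24,000 = $7,888.
Total: $3,195 + $5,324 + $7,888 = $16,407.

$16,407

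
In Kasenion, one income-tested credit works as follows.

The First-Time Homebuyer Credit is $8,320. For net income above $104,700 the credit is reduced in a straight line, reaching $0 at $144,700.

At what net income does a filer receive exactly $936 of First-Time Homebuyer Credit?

$936 is 936/8,320 of the full $8,320, so 7,384/8,320 of the $40,000 range has been used: income = $104,700 + $40,000 × 7,384/8,320 = $140,200.

$140,200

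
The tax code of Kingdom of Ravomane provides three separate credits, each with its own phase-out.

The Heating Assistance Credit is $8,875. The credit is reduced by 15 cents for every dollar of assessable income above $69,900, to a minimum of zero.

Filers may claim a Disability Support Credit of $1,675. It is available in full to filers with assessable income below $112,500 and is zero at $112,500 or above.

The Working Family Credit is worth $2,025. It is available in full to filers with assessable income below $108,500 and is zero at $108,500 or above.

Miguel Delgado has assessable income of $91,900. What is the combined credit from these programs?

Heating Assistance Credit: 15% of the $22,000 excess over $69,900 is $3,300; credit = $8,875 − $3,300 = $5,575.
Disability Support Credit: $91,900 is below the $112,500 cutoff, so the full $1,675 applies.
Working Family Credit: $91,900 is below the $108,500 cutoff, so the full $2,025 applies.
Total: $5,575 + $1,675 + $2,025 = $9,275.

$9,275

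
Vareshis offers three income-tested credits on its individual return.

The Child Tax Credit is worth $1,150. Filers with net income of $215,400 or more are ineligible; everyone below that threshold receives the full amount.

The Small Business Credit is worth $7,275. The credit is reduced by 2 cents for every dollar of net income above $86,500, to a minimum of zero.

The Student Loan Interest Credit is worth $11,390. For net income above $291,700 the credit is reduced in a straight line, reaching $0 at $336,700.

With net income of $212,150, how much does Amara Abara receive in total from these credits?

Child Tax Credit: $212,150 is below the $215,400 cutoff, so the full $1,150 applies.
Small Business Credit: 2% of the $125,650 excess over $86,500 is $2,513; credit = $7,275 − $2,513 = $4,762.
Student Loan Interest Credit: $212,150 is at or below the $291,700 threshold, so the full $11,390 applies.
Total: $1,150 + $4,762 + $11,390 = $17,302.

$17,302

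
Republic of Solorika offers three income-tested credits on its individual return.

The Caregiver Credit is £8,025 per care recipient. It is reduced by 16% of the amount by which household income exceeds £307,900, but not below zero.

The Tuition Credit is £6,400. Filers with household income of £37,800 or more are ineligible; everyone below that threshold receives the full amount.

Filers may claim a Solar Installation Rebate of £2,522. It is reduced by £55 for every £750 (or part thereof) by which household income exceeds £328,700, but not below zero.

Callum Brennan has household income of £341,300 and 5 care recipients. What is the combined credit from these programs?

Caregiver Credit: base = 5 × £8,025 = £40,125. 16% of the £33,400 excess over £307,900 is £5,344; credit = £40,125 − £5,344 = £34,781.
Tuition Credit: £341,300 meets or exceeds the £37,800 cutoff, so the credit is £0.
Solar Installation Rebate: income exceeds £328,700 by £12,600, which is 17 full-or-partial £750 increments; reduction = 17 × £55 = £935, leaving £1,587.
Total: £34,781 + £0 + £1,587 = £36,368.

£36,368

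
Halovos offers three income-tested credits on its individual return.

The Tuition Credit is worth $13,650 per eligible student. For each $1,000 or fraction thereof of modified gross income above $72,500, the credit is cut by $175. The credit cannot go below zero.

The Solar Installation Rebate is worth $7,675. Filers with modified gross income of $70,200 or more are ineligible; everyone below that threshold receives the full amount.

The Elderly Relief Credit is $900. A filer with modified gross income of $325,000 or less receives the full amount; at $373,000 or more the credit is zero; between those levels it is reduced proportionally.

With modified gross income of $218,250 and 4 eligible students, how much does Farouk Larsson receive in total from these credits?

Tuition Credit: base = 4 × $13,650 = $54,600. income exceeds $72,500 by $145,750, which is 146 full-or-partial $1,000 increments; reduction = 146 × $175 = $25,550, leaving $29,050.
Solar Installation Rebate: $218,250 meets or exceeds the $70,200 cutoff, so the credit is $0.
Elderly Relief Credit: $218,250 is at or below the $325,000 threshold, so the full $900 applies.
Total: $29,050 + $0 + $900 = $29,950.

$29,950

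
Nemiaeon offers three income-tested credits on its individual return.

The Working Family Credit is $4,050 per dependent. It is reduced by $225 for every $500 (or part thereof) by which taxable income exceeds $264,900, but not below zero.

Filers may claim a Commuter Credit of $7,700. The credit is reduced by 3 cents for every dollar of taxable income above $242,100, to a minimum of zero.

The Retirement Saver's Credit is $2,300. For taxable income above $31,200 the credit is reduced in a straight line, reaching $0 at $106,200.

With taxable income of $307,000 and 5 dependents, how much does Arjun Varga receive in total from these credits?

$6,878

Working Family Credit: base = 5 × $4,050 = $20,250. income exceeds $264,900 by $42,100, which is 85 full-or-partial $500 increments; reduction = 85 × $225 = $19,125, leaving $1,125.
Commuter Credit: 3% of the $64,900 excess over $242,100 is $1,947; credit = $7,700 − $1,947 = $5,753.
Retirement Saver's Credit: $307,000 is at or above $106,200, so the credit is $0.
Total: $1,125 + $5,753 + $0 = $6,878.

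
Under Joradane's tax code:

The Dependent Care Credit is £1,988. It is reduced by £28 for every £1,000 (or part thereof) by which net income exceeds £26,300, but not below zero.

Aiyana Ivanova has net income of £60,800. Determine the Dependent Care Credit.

Dependent Care Credit: income exceeds £26,300 by £34,500, which is 35 full-or-partial £1,000 increments; reduction = 35 × £28 = £980, leaving £1,008.

£1,008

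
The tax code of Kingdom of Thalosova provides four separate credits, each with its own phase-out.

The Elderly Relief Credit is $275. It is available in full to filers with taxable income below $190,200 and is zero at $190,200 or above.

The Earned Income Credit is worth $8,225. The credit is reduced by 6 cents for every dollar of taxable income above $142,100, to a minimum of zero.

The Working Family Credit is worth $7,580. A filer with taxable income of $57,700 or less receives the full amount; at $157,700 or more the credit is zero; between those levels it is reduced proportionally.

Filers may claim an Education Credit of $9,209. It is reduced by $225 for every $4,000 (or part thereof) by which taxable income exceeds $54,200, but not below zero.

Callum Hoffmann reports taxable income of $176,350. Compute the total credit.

Elderly Relief Credit: $176,350 is below the $190,200 cutoff, so the full $275 applies.
Earned Income Credit: 6% of the $34,250 excess over $142,100 is $2,055; credit = $8,225 − $2,055 = $6,170.
Working Family Credit: $176,350 is at or above $157,700, so the credit is $0.
Education Credit: income exceeds $54,200 by $122,150, which is 31 full-or-partial $4,000 increments; reduction = 31 × $225 = $6,975, leaving $2,234.
Total: $275 + $6,170 + $0 + $2,234 = $8,679.

$8,679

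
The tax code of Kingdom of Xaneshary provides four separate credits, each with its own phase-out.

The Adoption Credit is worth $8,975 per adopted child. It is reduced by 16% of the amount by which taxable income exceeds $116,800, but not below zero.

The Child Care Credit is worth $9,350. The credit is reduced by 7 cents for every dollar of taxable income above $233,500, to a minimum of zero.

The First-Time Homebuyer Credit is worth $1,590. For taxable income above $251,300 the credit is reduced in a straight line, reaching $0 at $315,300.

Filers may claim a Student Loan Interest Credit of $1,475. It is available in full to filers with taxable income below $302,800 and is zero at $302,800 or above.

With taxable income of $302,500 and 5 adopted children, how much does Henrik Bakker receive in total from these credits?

Adoption Credit: base = 5 × $8,975 = $44,875. 16% of the $185,700 excess over $116,800 is $29,712; credit = $44,875 − $29,712 = $15,163.
Child Care Credit: 7% of the $69,000 excess over $233,500 is $4,830; credit = $9,350 − $4,830 = $4,520.
First-Time Homebuyer Credit: $302,500 is $51,200 into a $64,000 phase-out range, leaving 12,800/64,000 of the credit: $1,590 × 12,800/64,000 = $318.
Student Loan Interest Credit: $302,500 is below the $302,800 cutoff, so the full $1,475 applies.
Total: $15,163 + $4,520 + $318 + $1,475 = $21,476.

$21,476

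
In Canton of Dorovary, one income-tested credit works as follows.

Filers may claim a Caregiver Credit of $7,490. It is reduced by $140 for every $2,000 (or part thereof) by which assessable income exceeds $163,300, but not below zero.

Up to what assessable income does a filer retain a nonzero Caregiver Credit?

After 53 increments the reduction is 53 × $140 = $7,420, leaving $70; one more increment wipes it out. Increment 53 ends at excess 53 × $2,000 = $106,000, so the highest qualifying income is $163,300 + $106,000 = $269,300.

$269,300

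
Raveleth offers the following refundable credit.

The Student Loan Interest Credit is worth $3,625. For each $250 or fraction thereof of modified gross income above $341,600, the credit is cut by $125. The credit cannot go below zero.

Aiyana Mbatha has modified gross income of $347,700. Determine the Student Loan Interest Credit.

$500

Student Loan Interest Credit: income exceeds $341,600 by $6,100, which is 25 full-or-partial $250 increments; reduction = 25 × $125 = $3,125, leaving $500.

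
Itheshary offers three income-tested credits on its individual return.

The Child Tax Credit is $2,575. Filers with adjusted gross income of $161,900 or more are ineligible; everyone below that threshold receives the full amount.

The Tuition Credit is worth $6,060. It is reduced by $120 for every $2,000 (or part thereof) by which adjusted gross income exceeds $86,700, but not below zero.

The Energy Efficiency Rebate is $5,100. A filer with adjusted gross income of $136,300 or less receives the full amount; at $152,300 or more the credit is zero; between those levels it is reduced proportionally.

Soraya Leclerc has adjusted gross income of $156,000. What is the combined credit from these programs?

$4,435

Child Tax Credit: $156,000 is below the $161,900 cutoff, so the full $2,575 applies.
Tuition Credit: income exceeds $86,700 by $69,300, which is 35 full-or-partial $2,000 increments; reduction = 35 × $120 = $4,200, leaving $1,860.
Energy Efficiency Rebate: $156,000 is at or above $152,300, so the credit is $0.
Total: $2,575 + $1,860 + $0 = $4,435.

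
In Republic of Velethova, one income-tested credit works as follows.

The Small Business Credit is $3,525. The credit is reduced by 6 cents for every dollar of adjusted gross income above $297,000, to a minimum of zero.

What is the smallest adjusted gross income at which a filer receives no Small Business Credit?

$355,750

The credit falls by 6% of each dollar above $297,000, so it reaches zero when the excess is $3,525 / 6% = $58,750: income = $297,000 + $58,750 = $355,750.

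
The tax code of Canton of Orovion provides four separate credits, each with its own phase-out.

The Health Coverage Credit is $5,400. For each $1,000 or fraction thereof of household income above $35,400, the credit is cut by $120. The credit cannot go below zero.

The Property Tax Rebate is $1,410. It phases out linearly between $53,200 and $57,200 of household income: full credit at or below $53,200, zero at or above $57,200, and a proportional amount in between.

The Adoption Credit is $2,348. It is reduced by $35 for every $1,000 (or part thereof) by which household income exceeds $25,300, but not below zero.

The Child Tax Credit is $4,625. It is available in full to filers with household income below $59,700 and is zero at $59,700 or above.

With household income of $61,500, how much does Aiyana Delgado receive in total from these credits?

Health Coverage Credit: income exceeds $35,400 by $26,100, which is 27 full-or-partial $1,000 increments; reduction = 27 × $120 = $3,240, leaving $2,160.
Property Tax Rebate: $61,500 is at or above $57,200, so the credit is $0.
Adoption Credit: income exceeds $25,300 by $36,200, which is 37 full-or-partial $1,000 increments; reduction = 37 × $35 = $1,295, leaving $1,053.
Child Tax Credit: $61,500 meets or exceeds the $59,700 cutoff, so the credit is $0.
Total: $2,160 + $0 + $1,053 + $0 = $3,213.

$3,213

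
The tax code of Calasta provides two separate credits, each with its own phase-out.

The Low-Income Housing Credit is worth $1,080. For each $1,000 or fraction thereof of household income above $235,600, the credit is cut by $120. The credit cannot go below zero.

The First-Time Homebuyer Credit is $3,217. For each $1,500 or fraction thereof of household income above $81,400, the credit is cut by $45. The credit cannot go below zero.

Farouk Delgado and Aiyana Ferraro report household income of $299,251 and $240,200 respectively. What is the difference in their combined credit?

Farouk ($299,251): Low-Income Housing Credit: income exceeds $235,600 by $63,651 → 64 increments × $120 = $7,680 ≥ base, so the credit is $0. First-Time Homebuyer Credit: income exceeds $81,400 by $217,851 → 146 increments × $45 = $6,570 ≥ base, so the credit is $0. total $0 + $0 = $0
Aiyana ($240,200): Low-Income Housing Credit: income exceeds $235,600 by $4,600, which is 5 full-or-partial $1,000 increments; reduction = 5 × $120 = $600, leaving $480. First-Time Homebuyer Credit: income exceeds $81,400 by $158,800 → 106 increments × $45 = $4,770 ≥ base, so the credit is $0. total $480 + $0 = $480
Difference: |$0 − $480| = $480.

$480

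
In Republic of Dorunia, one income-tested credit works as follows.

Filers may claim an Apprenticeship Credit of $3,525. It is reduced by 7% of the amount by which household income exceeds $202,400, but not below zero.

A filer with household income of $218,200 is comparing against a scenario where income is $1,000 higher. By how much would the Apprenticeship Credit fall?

$70

At $218,200 — 7% of the $15,800 excess over $202,400 is $1,106; credit = $3,525 − $1,106 = $2,419.
At $219,200 — 7% of the $16,800 excess over $202,400 is $1,176; credit = $3,525 − $1,176 = $2,349.
Lost: $2,419 − $2,349 = $70.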